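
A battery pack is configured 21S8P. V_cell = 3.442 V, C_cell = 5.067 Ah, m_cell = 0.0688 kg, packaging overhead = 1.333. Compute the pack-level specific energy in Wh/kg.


Step 1: V_pack = 21 * 3.442 = 72.282 V
Step 2: C_pack = 8 * 5.067 = 40.536 Ah
Step 3: E_pack = V_pack * C_pack = 72.282 * 40.536 = 2930 Wh
Step 4: m_pack = 21 * 8 * 0.0688 * 1.333 = 15.407 kg
Step 5: ED = E_pack / m_pack = 2930 / 15.407 = 190.2 Wh/kg

190.2 Wh/kg


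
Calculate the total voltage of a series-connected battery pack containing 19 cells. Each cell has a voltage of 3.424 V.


Series voltages add: 19 * 3.424 V = 65.056 V

65.056 V


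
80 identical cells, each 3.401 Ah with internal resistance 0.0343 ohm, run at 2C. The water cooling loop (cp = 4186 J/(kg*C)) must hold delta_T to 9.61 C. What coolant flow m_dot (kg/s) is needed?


Step 1: I = 2 * 3.401 = 6.802 A
Step 2: Q_cell = I^2 * R = 6.802^2 * 0.0343 = 1.587 W
Step 3: Q_total = 80 * 1.587 = 126.96 W
Step 4: m_dot = Q_total / (cp * dT) = 126.96 / (4186 * 9.61) = 0.003156 kg/s

0.003156 kg/s


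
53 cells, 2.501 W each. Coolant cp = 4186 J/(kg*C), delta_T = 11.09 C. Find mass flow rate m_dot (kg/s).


Step 1: Total heat Q = 53 * 2.501 W = 132.55 W
Step 2: denom = cp * dT = 4186 * 11.09 = 46423
Step 3: m_dot = 132.55 / 46423 = 0.002855 kg/s

0.002855 kg/s


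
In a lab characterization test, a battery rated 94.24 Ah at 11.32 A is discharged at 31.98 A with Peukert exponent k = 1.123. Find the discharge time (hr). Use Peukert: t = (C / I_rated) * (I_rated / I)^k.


Step 1: t_rated = C / I_rated = 94.24 / 11.32 = 8.3251 hr
Step 2: ratio = 11.32 / 31.98 = 0.35397
Step 3: ratio^k = 0.35397^1.123 = 0.31152
Step 4: t = t_rated * ratio^k = 8.3251 * 0.31152 = 2.593 hr

2.593 hr


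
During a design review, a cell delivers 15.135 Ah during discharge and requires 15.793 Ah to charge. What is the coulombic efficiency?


eta_c = Q_dis / Q_chg * 100 = 15.135 / 15.793 * 100 = 95.83%

95.83%


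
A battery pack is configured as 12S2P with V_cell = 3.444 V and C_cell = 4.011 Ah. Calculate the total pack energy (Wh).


V_pack = 12 * 3.444 = 41.328 V
C_pack = 2 * 4.011 = 8.022 Ah
E = V_pack * C_pack = 41.328 * 8.022 = 331.5 Wh

331.5 Wh


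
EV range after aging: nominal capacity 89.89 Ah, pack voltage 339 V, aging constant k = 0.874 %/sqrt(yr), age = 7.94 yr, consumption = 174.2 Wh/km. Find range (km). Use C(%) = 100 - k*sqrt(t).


Step 1: capacity retention = 100 - 0.874 * sqrt(7.94) = 100 - 0.874 * 2.8178 = 97.537%
Step 2: C_now = 89.89 * 97.537/100 = 87.676 Ah
Step 3: E_pack = V * C_now = 339 * 87.676 = 29722 Wh
Step 4: range = E_pack / consumption = 29722 / 174.2 = 170.6 km

170.6 km


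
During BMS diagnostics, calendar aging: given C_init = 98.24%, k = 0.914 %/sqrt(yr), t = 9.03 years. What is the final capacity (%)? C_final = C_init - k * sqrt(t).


Step 1: sqrt(9.03 yr) = 3.005
Step 2: drop = 0.914 * 3.005 = 2.7466
Step 3: C_final = 98.24 - 2.7466 = 95.49%

95.49%


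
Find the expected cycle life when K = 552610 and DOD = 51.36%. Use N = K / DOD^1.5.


Step 1: DOD^1.5 = 51.36^1.5 = 368.08
Step 2: N = 552610 / 368.08 = 1501 cycles

1501 cycles


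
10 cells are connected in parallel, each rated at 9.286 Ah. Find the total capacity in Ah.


C_total = 10 * 9.286 = 92.86 Ah

92.86 Ah


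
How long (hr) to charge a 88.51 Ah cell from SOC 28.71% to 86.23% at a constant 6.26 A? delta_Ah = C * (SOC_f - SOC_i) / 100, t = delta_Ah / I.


Step 1: dSOC = 86.23% - 28.71% = 57.52%
Step 2: delta_Ah = 88.51 * 57.52 / 100 = 50.911 Ah
Step 3: t = 50.911 / 6.26 = 8.133 hr

8.133 hr


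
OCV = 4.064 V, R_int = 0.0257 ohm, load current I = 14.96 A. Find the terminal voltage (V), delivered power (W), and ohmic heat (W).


Step 1: V_terminal = OCV - I*R = 4.064 - 14.96 * 0.0257 = 3.6795 V
Step 2: P_out = V_terminal * I = 3.6795 * 14.96 = 55.05 W
Step 3: Q = I^2 * R = 14.96^2 * 0.0257 = 5.752 W

V=3.6795 V, P=55.05 W, Q=5.752 W


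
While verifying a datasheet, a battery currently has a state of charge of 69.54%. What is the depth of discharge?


DOD = 100 - SOC = 100 - 69.54 = 30.46%

30.46%


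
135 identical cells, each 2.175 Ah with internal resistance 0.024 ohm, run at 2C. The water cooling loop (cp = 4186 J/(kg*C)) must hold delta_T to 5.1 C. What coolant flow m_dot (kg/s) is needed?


Step 1: I = 2 * 2.175 = 4.35 A
Step 2: Q_cell = I^2 * R = 4.35^2 * 0.024 = 0.45414 W
Step 3: Q_total = 135 * 0.45414 = 61.309 W
Step 4: m_dot = Q_total / (cp * dT) = 61.309 / (4186 * 5.1) = 0.002872 kg/s

0.002872 kg/s


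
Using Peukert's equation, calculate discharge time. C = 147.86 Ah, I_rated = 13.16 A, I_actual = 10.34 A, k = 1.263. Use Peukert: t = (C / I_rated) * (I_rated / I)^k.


Step 1: t_rated = C / I_rated = 147.86 / 13.16 = 11.236 hr
Step 2: ratio = 13.16 / 10.34 = 1.2727
Step 3: ratio^k = 1.2727^1.263 = 1.356
Step 4: t = t_rated * ratio^k = 11.236 * 1.356 = 15.24 hr

15.24 hr


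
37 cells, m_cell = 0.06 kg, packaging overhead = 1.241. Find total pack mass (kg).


m_pack = n * m_cell * overhead = 37 * 0.06 * 1.241 = 2.755 kg

2.755 kg


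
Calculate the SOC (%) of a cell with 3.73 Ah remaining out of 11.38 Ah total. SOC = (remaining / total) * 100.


SOC = (remaining / total) * 100 = (3.73 / 11.38) * 100 = 32.78%

32.78%


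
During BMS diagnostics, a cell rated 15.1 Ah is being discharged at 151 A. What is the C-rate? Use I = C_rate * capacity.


Rearranging: C_rate = 151 / 15.1 = 10C

10C


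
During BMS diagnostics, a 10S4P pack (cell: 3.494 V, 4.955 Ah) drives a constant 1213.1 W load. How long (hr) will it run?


Step 1: E_pack = Ns * V_cell * Np * C_cell = 10 * 3.494 * 4 * 4.955 = 692.51 Wh
Step 2: t = E_pack / P = 692.51 / 1213.1 = 0.5709 hr

0.5709 hr


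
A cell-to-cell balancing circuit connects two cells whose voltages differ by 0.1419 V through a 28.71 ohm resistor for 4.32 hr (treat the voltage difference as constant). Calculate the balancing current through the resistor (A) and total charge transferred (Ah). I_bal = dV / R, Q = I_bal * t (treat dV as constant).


I_bal = dV / R = 0.1419 / 28.71 = 0.0049425 A
Q = I_bal * t = 0.0049425 * 4.32 = 0.02135 Ah

I=0.0049425 A, Q=0.02135 Ah


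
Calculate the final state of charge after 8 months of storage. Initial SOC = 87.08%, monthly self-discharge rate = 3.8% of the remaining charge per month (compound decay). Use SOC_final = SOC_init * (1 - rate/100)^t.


Monthly retention factor = 1 - 3.8/100 = 0.962
Over 8 months: factor^8 = 0.7335
SOC_final = 87.08 * 0.7335 = 63.87%

63.87%


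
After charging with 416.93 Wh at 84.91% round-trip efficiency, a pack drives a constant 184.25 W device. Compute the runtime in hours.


Step 1: E_discharge = eta/100 * E_charge = 84.91/100 * 416.93 = 354.02 Wh
Step 2: t = E_discharge / P = 354.02 / 184.25 = 1.921 hr

1.921 hr


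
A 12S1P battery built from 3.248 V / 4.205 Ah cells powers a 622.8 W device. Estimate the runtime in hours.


Step 1: E_pack = Ns * V_cell * Np * C_cell = 12 * 3.248 * 1 * 4.205 = 163.89 Wh
Step 2: t = E_pack / P = 163.89 / 622.8 = 0.2632 hr

0.2632 hr


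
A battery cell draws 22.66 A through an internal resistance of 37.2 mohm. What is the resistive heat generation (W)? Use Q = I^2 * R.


Convert: R = 37.2 mohm = 0.0372 ohm
Q = I^2 * R = 22.66^2 * 0.0372 = 19.10 W

19.10 W


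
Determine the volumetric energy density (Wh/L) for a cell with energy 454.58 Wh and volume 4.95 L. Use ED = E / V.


ED = E / V = 454.58 / 4.95 = 91.83 Wh/L

91.83 Wh/L


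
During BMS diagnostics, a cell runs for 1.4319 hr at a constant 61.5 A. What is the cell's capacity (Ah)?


C = I * t = 61.5 * 1.4319 = 88.06 Ah

88.06 Ah


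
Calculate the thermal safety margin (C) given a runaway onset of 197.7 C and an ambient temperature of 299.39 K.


Convert: T_ambient = 299.39 K = 26.24 C
margin = 197.7 - 26.24 = 171.46 C

171.46 C


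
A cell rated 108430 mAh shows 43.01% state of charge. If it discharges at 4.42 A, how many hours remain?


Convert: C_total = 108430 mAh = 108.43 Ah
Step 1: remaining = SOC/100 * C_total = 43.01/100 * 108.43 = 46.636 Ah
Step 2: t = remaining / I = 46.636 / 4.42 = 10.55 hr

10.55 hr


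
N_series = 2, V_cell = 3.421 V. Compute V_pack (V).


With 2 cells in series at 3.421 V each, V_pack = 6.842 V

6.842 V


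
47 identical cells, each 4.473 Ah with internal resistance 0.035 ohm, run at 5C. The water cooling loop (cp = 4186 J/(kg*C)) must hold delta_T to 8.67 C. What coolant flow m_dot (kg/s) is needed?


Step 1: I = 5 * 4.473 = 22.365 A
Step 2: Q_cell = I^2 * R = 22.365^2 * 0.035 = 17.507 W
Step 3: Q_total = 47 * 17.507 = 822.83 W
Step 4: m_dot = Q_total / (cp * dT) = 822.83 / (4186 * 8.67) = 0.02267 kg/s

0.02267 kg/s


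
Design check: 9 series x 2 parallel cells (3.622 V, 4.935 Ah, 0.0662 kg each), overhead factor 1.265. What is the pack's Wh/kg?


Step 1: V_pack = 9 * 3.622 = 32.598 V
Step 2: C_pack = 2 * 4.935 = 9.87 Ah
Step 3: E_pack = V_pack * C_pack = 32.598 * 9.87 = 321.74 Wh
Step 4: m_pack = 9 * 2 * 0.0662 * 1.265 = 1.5074 kg
Step 5: ED = E_pack / m_pack = 321.74 / 1.5074 = 213.4 Wh/kg

213.4 Wh/kg


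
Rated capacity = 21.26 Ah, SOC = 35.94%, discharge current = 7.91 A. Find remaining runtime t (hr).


Step 1: remaining = SOC/100 * C_total = 35.94/100 * 21.26 = 7.6408 Ah
Step 2: t = remaining / I = 7.6408 / 7.91 = 0.9660 hr

0.9660 hr


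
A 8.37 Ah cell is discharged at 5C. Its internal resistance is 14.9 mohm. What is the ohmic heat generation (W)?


Convert: R = 14.9 mohm = 0.0149 ohm
Step 1: I = C_rate * capacity = 5 * 8.37 = 41.85 A
Step 2: Q = I^2 * R = 41.85^2 * 0.0149 = 1751.4 * 0.0149 = 26.10 W

26.10 W


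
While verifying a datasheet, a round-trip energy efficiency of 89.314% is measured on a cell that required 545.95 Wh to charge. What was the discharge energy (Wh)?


E_dis = eta/100 * E_chg = 89.314/100 * 545.95 = 487.6 Wh

487.6 Wh


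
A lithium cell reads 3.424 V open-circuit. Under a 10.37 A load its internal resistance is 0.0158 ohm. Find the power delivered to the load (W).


Step 1: V_terminal = OCV - I*R = 3.424 - 10.37 * 0.0158 = 3.2602 V
Step 2: P_out = V_terminal * I = 3.2602 * 10.37 = 33.81 W

33.81 W


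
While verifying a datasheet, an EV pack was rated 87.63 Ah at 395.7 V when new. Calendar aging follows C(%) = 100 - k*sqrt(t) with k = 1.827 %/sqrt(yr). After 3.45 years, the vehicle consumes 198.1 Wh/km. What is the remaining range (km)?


Step 1: capacity retention = 100 - 1.827 * sqrt(3.45) = 100 - 1.827 * 1.8574 = 96.607%
Step 2: C_now = 87.63 * 96.607/100 = 84.657 Ah
Step 3: E_pack = V * C_now = 395.7 * 84.657 = 33499 Wh
Step 4: range = E_pack / consumption = 33499 / 198.1 = 169.1 km

169.1 km


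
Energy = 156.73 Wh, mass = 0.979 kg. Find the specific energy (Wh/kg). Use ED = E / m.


Specific energy = 156.73 Wh / 0.979 kg = 160.1 Wh/kg

160.1 Wh/kg


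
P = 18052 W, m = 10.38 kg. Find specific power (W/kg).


SP = P / m = 18052 / 10.38 = 1739 W/kg

1739 W/kg


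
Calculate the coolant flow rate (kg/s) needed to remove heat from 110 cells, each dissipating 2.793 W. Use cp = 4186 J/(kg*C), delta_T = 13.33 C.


Step 1: Total heat Q = 110 * 2.793 W = 307.23 W
Step 2: denom = cp * dT = 4186 * 13.33 = 55799
Step 3: m_dot = 307.23 / 55799 = 0.005506 kg/s

0.005506 kg/s


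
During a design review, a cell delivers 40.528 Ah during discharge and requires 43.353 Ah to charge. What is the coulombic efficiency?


Coulombic efficiency = 40.528/43.353 * 100% = 93.48%

93.48%


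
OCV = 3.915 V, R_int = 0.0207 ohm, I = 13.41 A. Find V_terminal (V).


V = OCV - I*R = 3.915 - 13.41 * 0.0207 = 3.637 V

3.637 V


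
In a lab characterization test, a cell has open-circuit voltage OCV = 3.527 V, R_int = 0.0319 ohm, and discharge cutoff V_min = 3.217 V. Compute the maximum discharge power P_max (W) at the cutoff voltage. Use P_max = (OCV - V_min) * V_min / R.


dV = OCV - V_min = 0.31 V (so I_max = dV / R)
P_max = dV * V_min / R = 0.31 * 3.217 / 0.0319 = 31.26 W

31.26 W


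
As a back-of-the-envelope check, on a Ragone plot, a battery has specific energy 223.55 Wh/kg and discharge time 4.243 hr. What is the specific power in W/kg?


Specific power = 223.55 Wh/kg / 4.243 hr = 52.69 W/kg

52.69 W/kg


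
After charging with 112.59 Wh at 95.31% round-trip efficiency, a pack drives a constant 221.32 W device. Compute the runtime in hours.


Step 1: E_discharge = eta/100 * E_charge = 95.31/100 * 112.59 = 107.31 Wh
Step 2: t = E_discharge / P = 107.31 / 221.32 = 0.4849 hr

0.4849 hr


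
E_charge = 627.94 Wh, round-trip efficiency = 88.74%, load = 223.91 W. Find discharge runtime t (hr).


Step 1: E_discharge = eta/100 * E_charge = 88.74/100 * 627.94 = 557.23 Wh
Step 2: t = E_discharge / P = 557.23 / 223.91 = 2.489 hr

2.489 hr


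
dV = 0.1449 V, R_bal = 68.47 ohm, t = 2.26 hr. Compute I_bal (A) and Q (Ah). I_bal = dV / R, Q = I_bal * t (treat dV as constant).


I_bal = dV / R = 0.1449 / 68.47 = 0.0021163 A
Q = I_bal * t = 0.0021163 * 2.26 = 0.004783 Ah

I=0.0021163 A, Q=0.004783 Ah


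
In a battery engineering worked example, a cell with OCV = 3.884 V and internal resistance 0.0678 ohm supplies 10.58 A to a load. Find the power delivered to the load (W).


Step 1: V_terminal = OCV - I*R = 3.884 - 10.58 * 0.0678 = 3.1667 V
Step 2: P_out = V_terminal * I = 3.1667 * 10.58 = 33.50 W

33.50 W


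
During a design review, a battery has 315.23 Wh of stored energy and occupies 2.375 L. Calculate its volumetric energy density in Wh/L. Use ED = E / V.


Volumetric ED = 315.23 Wh / 2.375 L = 132.7 Wh/L

132.7 Wh/L


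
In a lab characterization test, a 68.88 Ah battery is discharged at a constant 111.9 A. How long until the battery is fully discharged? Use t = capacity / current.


t = capacity / current = 68.88 / 111.9 = 0.6155 hr

0.6155 hr


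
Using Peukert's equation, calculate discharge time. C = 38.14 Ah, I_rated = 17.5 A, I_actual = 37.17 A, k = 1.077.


t_rated = C / I_rated = 38.14 / 17.5 = 2.1794 hr
(I_rated/I)^k = (0.47081)^1.077 = 0.44428
t = t_rated * (I_rated/I)^k = 2.1794 * 0.44428 = 0.9683 hr

0.9683 hr


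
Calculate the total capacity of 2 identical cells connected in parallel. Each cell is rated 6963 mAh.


Convert: C_cell = 6963 mAh = 6.963 Ah
C_total = 2 * 6.963 = 13.926 Ah

13.926 Ah


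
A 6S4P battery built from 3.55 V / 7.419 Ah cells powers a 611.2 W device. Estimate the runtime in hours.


Step 1: E_pack = Ns * V_cell * Np * C_cell = 6 * 3.55 * 4 * 7.419 = 632.1 Wh
Step 2: t = E_pack / P = 632.1 / 611.2 = 1.034 hr

1.034 hr


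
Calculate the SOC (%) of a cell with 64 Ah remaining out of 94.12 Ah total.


SOC% = 64 / 94.12 * 100 = 68.00%

68.00%


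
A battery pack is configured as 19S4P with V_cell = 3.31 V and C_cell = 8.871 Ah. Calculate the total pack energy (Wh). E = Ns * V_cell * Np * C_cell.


V_pack = 19 * 3.31 = 62.89 V
C_pack = 4 * 8.871 = 35.484 Ah
E = V_pack * C_pack = 62.89 * 35.484 = 2232 Wh

2232 Wh


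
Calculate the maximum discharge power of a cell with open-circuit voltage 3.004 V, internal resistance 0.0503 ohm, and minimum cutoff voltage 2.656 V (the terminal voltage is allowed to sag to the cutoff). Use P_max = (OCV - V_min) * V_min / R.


dV = OCV - V_min = 0.348 V (so I_max = dV / R)
P_max = dV * V_min / R = 0.348 * 2.656 / 0.0503 = 18.38 W

18.38 W


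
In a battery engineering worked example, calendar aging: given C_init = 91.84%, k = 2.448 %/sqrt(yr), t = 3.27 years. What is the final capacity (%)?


Step 1: sqrt(3.27 yr) = 1.8083
Step 2: drop = 2.448 * 1.8083 = 4.4267
Step 3: C_final = 91.84 - 4.4267 = 87.41%

87.41%


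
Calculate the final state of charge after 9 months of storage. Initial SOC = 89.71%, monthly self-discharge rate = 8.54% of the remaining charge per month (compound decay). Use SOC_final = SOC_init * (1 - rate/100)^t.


decay = (1 - 8.54/100)^9 = 0.4478
SOC_final = 89.71 * 0.4478 = 40.17%

40.17%


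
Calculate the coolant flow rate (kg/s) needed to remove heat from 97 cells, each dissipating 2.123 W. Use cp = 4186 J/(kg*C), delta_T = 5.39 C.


Q_total = 97 * 2.123 = 205.93 W
m_dot = Q_total / (cp * dT) = 205.93 / (4186 * 5.39) = 0.009127 kg/s

0.009127 kg/s


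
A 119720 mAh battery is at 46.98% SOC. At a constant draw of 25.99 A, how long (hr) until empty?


Convert: C_total = 119720 mAh = 119.72 Ah
Step 1: remaining = SOC/100 * C_total = 46.98/100 * 119.72 = 56.244 Ah
Step 2: t = remaining / I = 56.244 / 25.99 = 2.164 hr

2.164 hr


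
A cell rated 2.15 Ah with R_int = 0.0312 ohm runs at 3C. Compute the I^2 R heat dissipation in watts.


Step 1: I = C_rate * capacity = 3 * 2.15 = 6.45 A
Step 2: Q = I^2 * R = 6.45^2 * 0.0312 = 41.603 * 0.0312 = 1.298 W

1.298 W


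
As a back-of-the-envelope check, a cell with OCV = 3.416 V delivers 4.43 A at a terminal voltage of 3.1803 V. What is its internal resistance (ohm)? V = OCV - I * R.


R = (OCV - V) / I = (3.416 - 3.1803) / 4.43 = 0.05321 ohm

0.05321 ohm


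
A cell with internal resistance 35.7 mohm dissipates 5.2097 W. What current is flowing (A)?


Convert: R = 35.7 mohm = 0.0357 ohm
I = sqrt(Q / R) = sqrt(5.2097 / 0.0357) = sqrt(145.93) = 12.08 A

12.08 A


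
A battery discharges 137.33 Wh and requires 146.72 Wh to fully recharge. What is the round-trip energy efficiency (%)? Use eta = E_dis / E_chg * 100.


eta_e = E_dis / E_chg * 100 = 137.33 / 146.72 * 100 = 93.60%

93.60%


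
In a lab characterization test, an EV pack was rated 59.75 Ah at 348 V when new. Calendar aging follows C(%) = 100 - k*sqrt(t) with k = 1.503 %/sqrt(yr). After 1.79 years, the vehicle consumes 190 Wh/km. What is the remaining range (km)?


Step 1: capacity retention = 100 - 1.503 * sqrt(1.79) = 100 - 1.503 * 1.3379 = 97.989%
Step 2: C_now = 59.75 * 97.989/100 = 58.548 Ah
Step 3: E_pack = V * C_now = 348 * 58.548 = 20375 Wh
Step 4: range = E_pack / consumption = 20375 / 190 = 107.2 km

107.2 km


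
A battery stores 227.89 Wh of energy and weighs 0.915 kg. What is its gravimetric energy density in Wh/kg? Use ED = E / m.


Specific energy = 227.89 Wh / 0.915 kg = 249.1 Wh/kg

249.1 Wh/kg


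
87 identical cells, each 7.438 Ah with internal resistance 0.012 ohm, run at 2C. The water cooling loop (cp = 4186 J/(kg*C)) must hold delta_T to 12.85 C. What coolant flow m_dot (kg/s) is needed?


Step 1: I = 2 * 7.438 = 14.876 A
Step 2: Q_cell = I^2 * R = 14.876^2 * 0.012 = 2.6555 W
Step 3: Q_total = 87 * 2.6555 = 231.03 W
Step 4: m_dot = Q_total / (cp * dT) = 231.03 / (4186 * 12.85) = 0.004295 kg/s

0.004295 kg/s


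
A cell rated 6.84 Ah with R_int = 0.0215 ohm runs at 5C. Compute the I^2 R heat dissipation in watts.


Step 1: I = C_rate * capacity = 5 * 6.84 = 34.2 A
Step 2: Q = I^2 * R = 34.2^2 * 0.0215 = 1169.6 * 0.0215 = 25.15 W

25.15 W


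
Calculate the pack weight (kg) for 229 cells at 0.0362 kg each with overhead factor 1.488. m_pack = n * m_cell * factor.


m_pack = n * m_cell * overhead = 229 * 0.0362 * 1.488 = 12.34 kg

12.34 kg


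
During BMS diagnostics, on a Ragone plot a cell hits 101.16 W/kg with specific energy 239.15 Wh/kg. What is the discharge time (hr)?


t = E / P = 239.15 / 101.16 = 2.364 hr

2.364 hr


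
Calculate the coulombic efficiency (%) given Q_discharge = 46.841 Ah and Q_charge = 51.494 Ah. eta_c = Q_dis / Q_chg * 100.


Coulombic efficiency = 46.841/51.494 * 100% = 90.96%

90.96%


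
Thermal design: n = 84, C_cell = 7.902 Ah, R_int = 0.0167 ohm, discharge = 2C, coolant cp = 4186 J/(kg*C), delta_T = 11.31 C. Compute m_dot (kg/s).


Step 1: I = 2 * 7.902 = 15.804 A
Step 2: Q_cell = I^2 * R = 15.804^2 * 0.0167 = 4.1711 W
Step 3: Q_total = 84 * 4.1711 = 350.37 W
Step 4: m_dot = Q_total / (cp * dT) = 350.37 / (4186 * 11.31) = 0.007401 kg/s

0.007401 kg/s


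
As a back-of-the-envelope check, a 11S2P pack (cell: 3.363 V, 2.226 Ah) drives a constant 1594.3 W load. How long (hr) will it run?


Step 1: E_pack = Ns * V_cell * Np * C_cell = 11 * 3.363 * 2 * 2.226 = 164.69 Wh
Step 2: t = E_pack / P = 164.69 / 1594.3 = 0.1033 hr

0.1033 hr


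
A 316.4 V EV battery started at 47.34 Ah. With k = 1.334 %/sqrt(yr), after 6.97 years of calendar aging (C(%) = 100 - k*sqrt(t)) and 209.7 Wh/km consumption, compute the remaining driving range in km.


Step 1: capacity retention = 100 - 1.334 * sqrt(6.97) = 100 - 1.334 * 2.6401 = 96.478%
Step 2: C_now = 47.34 * 96.478/100 = 45.673 Ah
Step 3: E_pack = V * C_now = 316.4 * 45.673 = 14451 Wh
Step 4: range = E_pack / consumption = 14451 / 209.7 = 68.91 km

68.91 km


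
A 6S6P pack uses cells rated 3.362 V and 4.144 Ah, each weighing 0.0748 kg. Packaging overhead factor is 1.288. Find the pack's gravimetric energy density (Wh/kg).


Step 1: V_pack = 6 * 3.362 = 20.172 V
Step 2: C_pack = 6 * 4.144 = 24.864 Ah
Step 3: E_pack = V_pack * C_pack = 20.172 * 24.864 = 501.56 Wh
Step 4: m_pack = 6 * 6 * 0.0748 * 1.288 = 3.4683 kg
Step 5: ED = E_pack / m_pack = 501.56 / 3.4683 = 144.6 Wh/kg

144.6 Wh/kg


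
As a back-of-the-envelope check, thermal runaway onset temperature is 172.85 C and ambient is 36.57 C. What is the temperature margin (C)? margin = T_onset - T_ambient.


Safety margin = 172.85 C - 36.57 C = 136.28 C

136.28 C


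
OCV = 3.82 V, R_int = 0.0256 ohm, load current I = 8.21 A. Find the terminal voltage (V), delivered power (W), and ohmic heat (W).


Step 1: V_terminal = OCV - I*R = 3.82 - 8.21 * 0.0256 = 3.6098 V
Step 2: P_out = V_terminal * I = 3.6098 * 8.21 = 29.64 W
Step 3: Q = I^2 * R = 8.21^2 * 0.0256 = 1.726 W

V=3.6098 V, P=29.64 W, Q=1.726 W


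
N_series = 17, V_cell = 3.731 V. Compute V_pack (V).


Series voltages add: 17 * 3.731 V = 63.427 V

63.427 V


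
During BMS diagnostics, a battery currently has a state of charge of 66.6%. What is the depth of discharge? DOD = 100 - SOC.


Complement of SOC: DOD = 100% - 66.6% = 33.4%

33.4%


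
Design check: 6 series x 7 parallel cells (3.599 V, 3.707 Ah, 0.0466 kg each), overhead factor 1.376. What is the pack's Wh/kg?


Step 1: V_pack = 6 * 3.599 = 21.594 V
Step 2: C_pack = 7 * 3.707 = 25.949 Ah
Step 3: E_pack = V_pack * C_pack = 21.594 * 25.949 = 560.34 Wh
Step 4: m_pack = 6 * 7 * 0.0466 * 1.376 = 2.6931 kg
Step 5: ED = E_pack / m_pack = 560.34 / 2.6931 = 208.1 Wh/kg

208.1 Wh/kg


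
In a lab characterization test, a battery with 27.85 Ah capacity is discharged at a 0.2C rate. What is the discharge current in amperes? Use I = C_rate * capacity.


At 0.2C: I = 0.2 * 27.85 Ah = 5.57 A

5.57 A


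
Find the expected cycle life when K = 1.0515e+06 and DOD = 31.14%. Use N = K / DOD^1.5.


DOD^1.5 = 173.77
N = K / DOD^1.5 = 1.0515e+06 / 173.77 = 6051

6051 cycles


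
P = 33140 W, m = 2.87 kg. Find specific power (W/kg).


Specific power = 33140 W / 2.87 kg = 11550 W/kg

11550 W/kg


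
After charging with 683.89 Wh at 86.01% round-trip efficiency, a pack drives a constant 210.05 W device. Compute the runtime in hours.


Step 1: E_discharge = eta/100 * E_charge = 86.01/100 * 683.89 = 588.21 Wh
Step 2: t = E_discharge / P = 588.21 / 210.05 = 2.800 hr

2.800 hr


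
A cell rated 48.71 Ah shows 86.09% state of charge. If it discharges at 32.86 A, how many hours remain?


Step 1: remaining = SOC/100 * C_total = 86.09/100 * 48.71 = 41.934 Ah
Step 2: t = remaining / I = 41.934 / 32.86 = 1.276 hr

1.276 hr


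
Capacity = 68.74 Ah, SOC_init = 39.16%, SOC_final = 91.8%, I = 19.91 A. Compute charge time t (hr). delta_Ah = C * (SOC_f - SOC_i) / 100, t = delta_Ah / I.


delta_Ah = 68.74 * (91.8 - 39.16) / 100 = 36.185 Ah
t = delta_Ah / I = 36.185 / 19.91 = 1.817 hr

1.817 hr


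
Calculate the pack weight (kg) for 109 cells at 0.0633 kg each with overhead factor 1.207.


m_pack = n * m_cell * overhead = 109 * 0.0633 * 1.207 = 8.328 kg

8.328 kg


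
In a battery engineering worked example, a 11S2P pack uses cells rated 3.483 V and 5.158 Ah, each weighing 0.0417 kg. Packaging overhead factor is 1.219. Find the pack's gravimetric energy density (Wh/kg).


Step 1: V_pack = 11 * 3.483 = 38.313 V
Step 2: C_pack = 2 * 5.158 = 10.316 Ah
Step 3: E_pack = V_pack * C_pack = 38.313 * 10.316 = 395.24 Wh
Step 4: m_pack = 11 * 2 * 0.0417 * 1.219 = 1.1183 kg
Step 5: ED = E_pack / m_pack = 395.24 / 1.1183 = 353.4 Wh/kg

353.4 Wh/kg


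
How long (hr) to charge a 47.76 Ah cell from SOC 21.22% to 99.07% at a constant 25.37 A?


Step 1: dSOC = 99.07% - 21.22% = 77.85%
Step 2: delta_Ah = 47.76 * 77.85 / 100 = 37.181 Ah
Step 3: t = 37.181 / 25.37 = 1.466 hr

1.466 hr


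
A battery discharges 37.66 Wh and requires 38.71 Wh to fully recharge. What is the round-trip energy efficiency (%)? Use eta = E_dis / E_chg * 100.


eta_e = E_dis / E_chg * 100 = 37.66 / 38.71 * 100 = 97.29%

97.29%


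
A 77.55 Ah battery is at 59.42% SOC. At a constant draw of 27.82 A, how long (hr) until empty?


Step 1: remaining = SOC/100 * C_total = 59.42/100 * 77.55 = 46.08 Ah
Step 2: t = remaining / I = 46.08 / 27.82 = 1.656 hr

1.656 hr


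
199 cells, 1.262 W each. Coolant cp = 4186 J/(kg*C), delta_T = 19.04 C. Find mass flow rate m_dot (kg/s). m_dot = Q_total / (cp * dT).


Step 1: Total heat Q = 199 * 1.262 W = 251.14 W
Step 2: denom = cp * dT = 4186 * 19.04 = 79701
Step 3: m_dot = 251.14 / 79701 = 0.003151 kg/s

0.003151 kg/s


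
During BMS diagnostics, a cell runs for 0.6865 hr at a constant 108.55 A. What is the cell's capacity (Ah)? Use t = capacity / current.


C = I * t = 108.55 * 0.6865 = 74.52 Ah

74.52 Ah


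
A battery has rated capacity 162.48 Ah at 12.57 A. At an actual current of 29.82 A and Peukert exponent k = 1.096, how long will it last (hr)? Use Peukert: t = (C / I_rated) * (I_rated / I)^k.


t_rated = C / I_rated = 162.48 / 12.57 = 12.926 hr
(I_rated/I)^k = (0.42153)^1.096 = 0.38798
t = t_rated * (I_rated/I)^k = 12.926 * 0.38798 = 5.015 hr

5.015 hr


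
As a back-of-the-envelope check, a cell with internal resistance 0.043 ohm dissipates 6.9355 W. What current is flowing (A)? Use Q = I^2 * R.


I = sqrt(Q / R) = sqrt(6.9355 / 0.043) = sqrt(161.29) = 12.70 A

12.70 A


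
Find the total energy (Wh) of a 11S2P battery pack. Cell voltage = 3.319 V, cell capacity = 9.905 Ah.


V_pack = 11 * 3.319 = 36.509 V
C_pack = 2 * 9.905 = 19.81 Ah
E = V_pack * C_pack = 36.509 * 19.81 = 723.2 Wh

723.2 Wh


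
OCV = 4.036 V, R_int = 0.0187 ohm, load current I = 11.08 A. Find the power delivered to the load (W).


Step 1: V_terminal = OCV - I*R = 4.036 - 11.08 * 0.0187 = 3.8288 V
Step 2: P_out = V_terminal * I = 3.8288 * 11.08 = 42.42 W

42.42 W


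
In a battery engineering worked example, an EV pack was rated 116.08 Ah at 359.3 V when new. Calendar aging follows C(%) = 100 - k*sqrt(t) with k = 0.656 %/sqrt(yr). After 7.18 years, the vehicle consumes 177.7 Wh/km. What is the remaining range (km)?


Step 1: capacity retention = 100 - 0.656 * sqrt(7.18) = 100 - 0.656 * 2.6796 = 98.242%
Step 2: C_now = 116.08 * 98.242/100 = 114.04 Ah
Step 3: E_pack = V * C_now = 359.3 * 114.04 = 40975 Wh
Step 4: range = E_pack / consumption = 40975 / 177.7 = 230.6 km

230.6 km


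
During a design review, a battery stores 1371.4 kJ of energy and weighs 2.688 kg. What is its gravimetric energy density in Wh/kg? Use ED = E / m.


Convert: E = 1371.4 kJ = 380.94 Wh
ED = E / m = 380.94 / 2.688 = 141.7 Wh/kg

141.7 Wh/kg


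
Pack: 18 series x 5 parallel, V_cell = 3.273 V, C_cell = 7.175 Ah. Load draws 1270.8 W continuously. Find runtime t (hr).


Step 1: E_pack = Ns * V_cell * Np * C_cell = 18 * 3.273 * 5 * 7.175 = 2113.5 Wh
Step 2: t = E_pack / P = 2113.5 / 1270.8 = 1.663 hr

1.663 hr


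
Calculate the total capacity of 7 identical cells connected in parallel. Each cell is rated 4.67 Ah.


C_total = 7 * 4.67 = 32.69 Ah

32.69 Ah


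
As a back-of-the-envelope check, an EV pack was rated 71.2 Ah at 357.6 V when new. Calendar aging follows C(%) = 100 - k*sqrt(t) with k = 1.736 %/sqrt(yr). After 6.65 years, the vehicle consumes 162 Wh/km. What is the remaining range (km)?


Step 1: capacity retention = 100 - 1.736 * sqrt(6.65) = 100 - 1.736 * 2.5788 = 95.523%
Step 2: C_now = 71.2 * 95.523/100 = 68.012 Ah
Step 3: E_pack = V * C_now = 357.6 * 68.012 = 24321 Wh
Step 4: range = E_pack / consumption = 24321 / 162 = 150.1 km

150.1 km


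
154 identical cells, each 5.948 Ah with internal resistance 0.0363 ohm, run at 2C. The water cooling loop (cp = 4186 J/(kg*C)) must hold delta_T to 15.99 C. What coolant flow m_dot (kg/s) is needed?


Step 1: I = 2 * 5.948 = 11.896 A
Step 2: Q_cell = I^2 * R = 11.896^2 * 0.0363 = 5.137 W
Step 3: Q_total = 154 * 5.137 = 791.1 W
Step 4: m_dot = Q_total / (cp * dT) = 791.1 / (4186 * 15.99) = 0.01182 kg/s

0.01182 kg/s


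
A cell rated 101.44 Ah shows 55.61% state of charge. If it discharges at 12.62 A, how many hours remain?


Step 1: remaining = SOC/100 * C_total = 55.61/100 * 101.44 = 56.411 Ah
Step 2: t = remaining / I = 56.411 / 12.62 = 4.470 hr

4.470 hr


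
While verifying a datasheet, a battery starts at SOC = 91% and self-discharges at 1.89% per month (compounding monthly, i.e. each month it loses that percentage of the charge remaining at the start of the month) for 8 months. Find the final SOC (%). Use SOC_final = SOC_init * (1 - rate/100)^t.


Monthly retention factor = 1 - 1.89/100 = 0.9811
Over 8 months: factor^8 = 0.85843
SOC_final = 91 * 0.85843 = 78.12%

78.12%


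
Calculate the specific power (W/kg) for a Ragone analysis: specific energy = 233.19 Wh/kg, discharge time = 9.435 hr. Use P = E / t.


Specific power = 233.19 Wh/kg / 9.435 hr = 24.72 W/kg

24.72 W/kg


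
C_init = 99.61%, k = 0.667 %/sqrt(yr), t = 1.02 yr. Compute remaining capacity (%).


sqrt(t) = sqrt(1.02) = 1.01
C_final = 99.61 - 0.667 * 1.01 = 98.94%

98.94%


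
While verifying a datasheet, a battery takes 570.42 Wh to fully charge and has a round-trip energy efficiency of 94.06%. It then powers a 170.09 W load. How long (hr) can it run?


Step 1: E_discharge = eta/100 * E_charge = 94.06/100 * 570.42 = 536.54 Wh
Step 2: t = E_discharge / P = 536.54 / 170.09 = 3.154 hr

3.154 hr


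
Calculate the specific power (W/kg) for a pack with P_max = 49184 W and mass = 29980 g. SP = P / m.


Convert: m = 29980 g = 29.98 kg
SP = P / m = 49184 / 29.98 = 1641 W/kg

1641 W/kg


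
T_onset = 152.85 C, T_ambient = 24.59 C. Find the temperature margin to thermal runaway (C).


Safety margin = 152.85 C - 24.59 C = 128.26 C

128.26 C


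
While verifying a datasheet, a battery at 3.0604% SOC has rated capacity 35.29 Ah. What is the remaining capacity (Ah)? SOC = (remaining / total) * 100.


remaining = SOC / 100 * total = 3.0604 / 100 * 35.29 = 1.080 Ah

1.080 Ah


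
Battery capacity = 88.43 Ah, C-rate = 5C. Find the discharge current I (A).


I = C_rate * capacity = 5 * 88.43 = 442.15 A

442.15 A


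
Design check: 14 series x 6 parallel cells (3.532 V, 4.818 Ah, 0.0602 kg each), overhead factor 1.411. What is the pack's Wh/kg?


Step 1: V_pack = 14 * 3.532 = 49.448 V
Step 2: C_pack = 6 * 4.818 = 28.908 Ah
Step 3: E_pack = V_pack * C_pack = 49.448 * 28.908 = 1429.4 Wh
Step 4: m_pack = 14 * 6 * 0.0602 * 1.411 = 7.1351 kg
Step 5: ED = E_pack / m_pack = 1429.4 / 7.1351 = 200.3 Wh/kg

200.3 Wh/kg


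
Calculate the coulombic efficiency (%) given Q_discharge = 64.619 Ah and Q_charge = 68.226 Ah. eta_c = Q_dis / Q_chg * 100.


Coulombic efficiency = 64.619/68.226 * 100% = 94.71%

94.71%


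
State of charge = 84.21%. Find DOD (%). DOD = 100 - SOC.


DOD = 100 - SOC = 100 - 84.21 = 15.79%

15.79%


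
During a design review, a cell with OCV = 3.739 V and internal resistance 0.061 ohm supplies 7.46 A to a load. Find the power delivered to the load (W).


Step 1: V_terminal = OCV - I*R = 3.739 - 7.46 * 0.061 = 3.2839 V
Step 2: P_out = V_terminal * I = 3.2839 * 7.46 = 24.50 W

24.50 W


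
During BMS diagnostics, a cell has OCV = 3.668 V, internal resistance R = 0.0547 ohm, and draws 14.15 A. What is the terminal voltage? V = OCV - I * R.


V = OCV - I*R = 3.668 - 14.15 * 0.0547 = 2.894 V

2.894 V


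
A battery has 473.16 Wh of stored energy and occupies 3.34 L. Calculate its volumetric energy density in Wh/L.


Volumetric ED = 473.16 Wh / 3.34 L = 141.7 Wh/L

141.7 Wh/L


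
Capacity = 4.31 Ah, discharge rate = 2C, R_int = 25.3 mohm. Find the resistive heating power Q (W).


Convert: R = 25.3 mohm = 0.0253 ohm
Step 1: I = C_rate * capacity = 2 * 4.31 = 8.62 A
Step 2: Q = I^2 * R = 8.62^2 * 0.0253 = 74.304 * 0.0253 = 1.880 W

1.880 W


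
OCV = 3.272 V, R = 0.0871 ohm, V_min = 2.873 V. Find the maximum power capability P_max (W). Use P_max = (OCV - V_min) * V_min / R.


dV = OCV - V_min = 0.399 V (so I_max = dV / R)
P_max = dV * V_min / R = 0.399 * 2.873 / 0.0871 = 13.16 W

13.16 W


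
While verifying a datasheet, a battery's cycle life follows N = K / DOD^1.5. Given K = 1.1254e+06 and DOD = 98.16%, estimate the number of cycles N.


DOD^1.5 = 972.53
N = K / DOD^1.5 = 1.1254e+06 / 972.53 = 1157

1157 cycles


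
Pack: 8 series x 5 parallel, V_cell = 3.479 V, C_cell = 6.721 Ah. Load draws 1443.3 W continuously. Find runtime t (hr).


Step 1: E_pack = Ns * V_cell * Np * C_cell = 8 * 3.479 * 5 * 6.721 = 935.29 Wh
Step 2: t = E_pack / P = 935.29 / 1443.3 = 0.6480 hr

0.6480 hr


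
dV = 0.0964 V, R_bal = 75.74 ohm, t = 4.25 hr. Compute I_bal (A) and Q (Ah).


I_bal = dV / R = 0.0964 / 75.74 = 0.0012728 A
Q = I_bal * t = 0.0012728 * 4.25 = 0.005409 Ah

I=0.0012728 A, Q=0.005409 Ah


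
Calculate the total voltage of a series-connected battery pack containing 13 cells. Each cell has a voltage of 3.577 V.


V_pack = n * V_cell = 13 * 3.577 = 46.501 V

46.501 V


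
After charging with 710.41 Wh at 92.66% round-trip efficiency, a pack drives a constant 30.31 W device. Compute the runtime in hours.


Step 1: E_discharge = eta/100 * E_charge = 92.66/100 * 710.41 = 658.27 Wh
Step 2: t = E_discharge / P = 658.27 / 30.31 = 21.72 hr

21.72 hr


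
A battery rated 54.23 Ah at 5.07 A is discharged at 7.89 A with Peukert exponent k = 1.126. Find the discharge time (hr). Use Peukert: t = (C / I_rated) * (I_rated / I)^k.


Step 1: t_rated = C / I_rated = 54.23 / 5.07 = 10.696 hr
Step 2: ratio = 5.07 / 7.89 = 0.64259
Step 3: ratio^k = 0.64259^1.126 = 0.60776
Step 4: t = t_rated * ratio^k = 10.696 * 0.60776 = 6.501 hr

6.501 hr


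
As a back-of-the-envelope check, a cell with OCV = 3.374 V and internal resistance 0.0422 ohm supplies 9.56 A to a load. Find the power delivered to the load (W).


Step 1: V_terminal = OCV - I*R = 3.374 - 9.56 * 0.0422 = 2.9706 V
Step 2: P_out = V_terminal * I = 2.9706 * 9.56 = 28.40 W

28.40 W


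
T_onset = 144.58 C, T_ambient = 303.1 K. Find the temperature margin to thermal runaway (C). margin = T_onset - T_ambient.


Convert: T_ambient = 303.1 K = 29.95 C
margin = 144.58 - 29.95 = 114.63 C

114.63 C


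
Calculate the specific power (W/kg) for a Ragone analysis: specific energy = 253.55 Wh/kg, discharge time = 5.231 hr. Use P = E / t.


Specific power = 253.55 Wh/kg / 5.231 hr = 48.47 W/kg

48.47 W/kg


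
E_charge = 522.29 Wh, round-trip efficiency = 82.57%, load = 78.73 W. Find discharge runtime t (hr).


Step 1: E_discharge = eta/100 * E_charge = 82.57/100 * 522.29 = 431.25 Wh
Step 2: t = E_discharge / P = 431.25 / 78.73 = 5.478 hr

5.478 hr


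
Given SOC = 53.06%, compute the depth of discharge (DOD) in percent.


Complement of SOC: DOD = 100% - 53.06% = 46.94%

46.94%


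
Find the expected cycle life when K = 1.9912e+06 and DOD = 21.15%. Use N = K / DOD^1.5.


DOD^1.5 = 97.267
N = K / DOD^1.5 = 1.9912e+06 / 97.267 = 20470

20470 cycles


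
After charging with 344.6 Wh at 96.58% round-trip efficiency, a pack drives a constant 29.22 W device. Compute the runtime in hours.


Step 1: E_discharge = eta/100 * E_charge = 96.58/100 * 344.6 = 332.81 Wh
Step 2: t = E_discharge / P = 332.81 / 29.22 = 11.39 hr

11.39 hr


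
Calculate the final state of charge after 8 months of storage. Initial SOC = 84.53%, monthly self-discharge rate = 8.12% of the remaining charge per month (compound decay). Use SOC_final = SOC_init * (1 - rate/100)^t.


Monthly retention factor = 1 - 8.12/100 = 0.9188
Over 8 months: factor^8 = 0.50789
SOC_final = 84.53 * 0.50789 = 42.93%

42.93%


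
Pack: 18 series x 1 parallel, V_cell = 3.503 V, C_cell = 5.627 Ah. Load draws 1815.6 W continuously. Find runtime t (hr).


Step 1: E_pack = Ns * V_cell * Np * C_cell = 18 * 3.503 * 1 * 5.627 = 354.8 Wh
Step 2: t = E_pack / P = 354.8 / 1815.6 = 0.1954 hr

0.1954 hr


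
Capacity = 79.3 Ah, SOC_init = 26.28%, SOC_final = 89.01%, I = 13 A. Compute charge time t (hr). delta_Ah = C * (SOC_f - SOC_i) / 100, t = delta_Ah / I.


delta_Ah = 79.3 * (89.01 - 26.28) / 100 = 49.745 Ah
t = delta_Ah / I = 49.745 / 13 = 3.827 hr

3.827 hr


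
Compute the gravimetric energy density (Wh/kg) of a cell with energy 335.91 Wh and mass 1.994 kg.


ED = E / m = 335.91 / 1.994 = 168.5 Wh/kg

168.5 Wh/kg


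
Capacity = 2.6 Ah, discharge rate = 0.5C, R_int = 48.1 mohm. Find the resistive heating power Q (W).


Convert: R = 48.1 mohm = 0.0481 ohm
Step 1: I = C_rate * capacity = 0.5 * 2.6 = 1.3 A
Step 2: Q = I^2 * R = 1.3^2 * 0.0481 = 1.69 * 0.0481 = 0.08129 W

0.08129 W


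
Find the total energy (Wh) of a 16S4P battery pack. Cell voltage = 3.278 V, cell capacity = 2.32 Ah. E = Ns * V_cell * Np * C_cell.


E = Ns * Vcell * Np * Ccell = 16 * 3.278 * 4 * 2.32 = 486.7 Wh

486.7 Wh


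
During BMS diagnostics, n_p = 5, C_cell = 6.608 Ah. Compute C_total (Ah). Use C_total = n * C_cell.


Parallel capacities add: 5 * 6.608 Ah = 33.04 Ah

33.04 Ah


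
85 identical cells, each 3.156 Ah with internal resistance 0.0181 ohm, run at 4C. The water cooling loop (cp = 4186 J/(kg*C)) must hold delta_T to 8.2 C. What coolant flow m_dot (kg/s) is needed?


Step 1: I = 4 * 3.156 = 12.624 A
Step 2: Q_cell = I^2 * R = 12.624^2 * 0.0181 = 2.8845 W
Step 3: Q_total = 85 * 2.8845 = 245.18 W
Step 4: m_dot = Q_total / (cp * dT) = 245.18 / (4186 * 8.2) = 0.007143 kg/s

0.007143 kg/s


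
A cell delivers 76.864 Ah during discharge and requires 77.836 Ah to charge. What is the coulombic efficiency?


eta_c = Q_dis / Q_chg * 100 = 76.864 / 77.836 * 100 = 98.75%

98.75%


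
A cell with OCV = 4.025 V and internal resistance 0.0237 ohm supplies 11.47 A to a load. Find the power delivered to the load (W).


Step 1: V_terminal = OCV - I*R = 4.025 - 11.47 * 0.0237 = 3.7532 V
Step 2: P_out = V_terminal * I = 3.7532 * 11.47 = 43.05 W

43.05 W


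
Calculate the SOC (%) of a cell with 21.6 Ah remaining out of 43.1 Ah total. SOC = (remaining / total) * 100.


SOC = (remaining / total) * 100 = (21.6 / 43.1) * 100 = 50.12%

50.12%


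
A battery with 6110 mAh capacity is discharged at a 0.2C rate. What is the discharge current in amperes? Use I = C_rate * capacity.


Convert: capacity = 6110 mAh = 6.11 Ah
I = C_rate * capacity = 0.2 * 6.11 = 1.222 A

1.222 A


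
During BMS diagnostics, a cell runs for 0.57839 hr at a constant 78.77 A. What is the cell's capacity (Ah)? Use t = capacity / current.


C = I * t = 78.77 * 0.57839 = 45.56 Ah

45.56 Ah


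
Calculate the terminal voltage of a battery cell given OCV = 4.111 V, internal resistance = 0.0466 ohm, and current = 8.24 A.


V = OCV - I*R = 4.111 - 8.24 * 0.0466 = 3.727 V

3.727 V


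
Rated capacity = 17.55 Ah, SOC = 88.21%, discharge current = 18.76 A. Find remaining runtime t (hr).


Step 1: remaining = SOC/100 * C_total = 88.21/100 * 17.55 = 15.481 Ah
Step 2: t = remaining / I = 15.481 / 18.76 = 0.8252 hr

0.8252 hr


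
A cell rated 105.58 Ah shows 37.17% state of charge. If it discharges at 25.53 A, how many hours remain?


Step 1: remaining = SOC/100 * C_total = 37.17/100 * 105.58 = 39.244 Ah
Step 2: t = remaining / I = 39.244 / 25.53 = 1.537 hr

1.537 hr
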